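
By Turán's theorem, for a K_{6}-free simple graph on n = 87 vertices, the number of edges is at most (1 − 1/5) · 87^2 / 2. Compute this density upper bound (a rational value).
Turán density bound = (4/5) · 87^2/2 = 15138/5 ≈ 3027.6

Turán's theorem: ex(n, K_{r+1}) is achieved by the complete r-partite Turán graph T(n, r) with parts as balanced as possible, and is at most (1 − 1/r) · n^2/2. For r = 5, n = 87: the density bound is (4/5) · 7569/2 = 15138/5 ≈ 3027.6. The integer-valued extremum is e(T(87, 5)) = 3027, which is strictly less than the density bound 15138/5 since 5 ∤ 87 (the parts of T(87, 5) cannot all be equal).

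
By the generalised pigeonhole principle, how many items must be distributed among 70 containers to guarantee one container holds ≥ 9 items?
n = (9 − 1)·70 + 1 = 561

By the generalised pigeonhole principle, to guarantee some box contains ≥ r objects we need more than (r − 1) · k objects total. Threshold: n = (r − 1) · k + 1. With r = 9 and k = 70: n = 8 · 70 + 1 = 560 + 1 = 561. For n = 560 = 8 · 70, we can put exactly 8 objects in every box, avoiding 9 in any single one — so 561 is tight.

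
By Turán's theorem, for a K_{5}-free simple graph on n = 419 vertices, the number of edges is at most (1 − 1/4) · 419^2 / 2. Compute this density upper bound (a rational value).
Turán density bound = (3/4) · 419^2/2 = 526683/8 ≈ 65835.375

Turán's theorem: ex(n, K_{r+1}) is achieved by the complete r-partite Turán graph T(n, r) with parts as balanced as possible, and is at most (1 − 1/r) · n^2/2. For r = 4, n = 419: the density bound is (3/4) · 175561/2 = 526683/8 ≈ 65835.375. The integer-valued extremum is e(T(419, 4)) = 65835, which is strictly less than the density bound 526683/8 since 4 ∤ 419 (the parts of T(419, 4) cannot all be equal).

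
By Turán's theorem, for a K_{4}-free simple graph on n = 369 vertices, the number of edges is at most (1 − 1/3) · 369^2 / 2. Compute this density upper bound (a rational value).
Turán density bound = (2/3) · 369^2/2 = 45387

Turán's theorem: ex(n, K_{r+1}) is achieved by the complete r-partite Turán graph T(n, r) with parts as balanced as possible, and is at most (1 − 1/r) · n^2/2. For r = 3, n = 369: the density bound is (2/3) · 136161/2 = 45387. Since 3 ∣ 369, the Turán graph T(369, 3) has parts of equal size 123, and its edge count e(T(369, 3)) = 45387 attains the density bound exactly.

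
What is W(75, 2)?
W(75, 2) = 75 + 1 = 76

A 2-term AP is any pair of integers, so a monochromatic 2-AP exists iff some colour is used at least twice. With 75 colours, the colouring i ↦ i on {1, ..., 75} uses each colour once, avoiding any monochromatic pair, so W(75, 2) > 75. For {1, ..., 76}, pigeonhole forces two integers of the same colour, which form a monochromatic 2-AP. Hence W(75, 2) = 76.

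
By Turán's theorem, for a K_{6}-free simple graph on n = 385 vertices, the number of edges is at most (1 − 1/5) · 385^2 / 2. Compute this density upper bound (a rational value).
Turán density bound = (4/5) · 385^2/2 = 59290

Turán's theorem: ex(n, K_{r+1}) is achieved by the complete r-partite Turán graph T(n, r) with parts as balanced as possible, and is at most (1 − 1/r) · n^2/2. For r = 5, n = 385: the density bound is (4/5) · 148225/2 = 59290. Since 5 ∣ 385, the Turán graph T(385, 5) has parts of equal size 77, and its edge count e(T(385, 5)) = 59290 attains the density bound exactly.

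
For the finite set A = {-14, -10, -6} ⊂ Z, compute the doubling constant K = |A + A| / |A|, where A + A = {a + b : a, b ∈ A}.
K = |A + A| / |A| = 5/3

Enumerate A + A = {a + b : a, b ∈ A}. With |A| = 3, there are |A|^2 = 9 ordered sum pairs; collecting distinct values, A + A = {-28, -24, -20, -16, -12}, so |A + A| = 5. Thus K = 5/3. Here |A + A| = 2|A| − 1 = 5, the minimum possible — so K = 5/3 is minimal, which holds iff A is an arithmetic progression.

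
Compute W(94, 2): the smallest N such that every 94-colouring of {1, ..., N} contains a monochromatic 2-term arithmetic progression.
W(94, 2) = 94 + 1 = 95

A 2-term AP is any pair of integers, so a monochromatic 2-AP exists iff some colour is used at least twice. With 94 colours, the colouring i ↦ i on {1, ..., 94} uses each colour once, avoiding any monochromatic pair, so W(94, 2) > 94. For {1, ..., 95}, pigeonhole forces two integers of the same colour, which form a monochromatic 2-AP. Hence W(94, 2) = 95.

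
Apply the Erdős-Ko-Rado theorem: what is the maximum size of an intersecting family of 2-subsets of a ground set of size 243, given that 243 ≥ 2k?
max |F| = C(242, 1) = 242

The Erdős-Ko-Rado theorem states: for n ≥ 2k, an intersecting family of k-subsets of an n-element set has size at most C(n − 1, k − 1), with equality for 'star' families {A ⊆ [n] : |A| = k, i ∈ A} (fix an element i). For n = 243, k = 2: C(242, 1) = 242.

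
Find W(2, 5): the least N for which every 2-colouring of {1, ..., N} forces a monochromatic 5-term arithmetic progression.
W(2, 5) = 178

This is a classical value, W(2, 5) = 178, established by combining an explicit 2-colouring of {1, ..., 177} with no monochromatic 5-AP (giving the lower bound W(2, 5) > 177) and a finite case analysis / exhaustive computer search showing every 2-colouring of {1, ..., 178} has such an AP.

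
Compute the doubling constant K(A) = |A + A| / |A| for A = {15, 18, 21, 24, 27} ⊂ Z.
K = |A + A| / |A| = 9/5

Enumerate A + A = {a + b : a, b ∈ A}. With |A| = 5, there are |A|^2 = 25 ordered sum pairs; collecting distinct values, A + A = {30, 33, 36, 39, 42, 45, 48, 51, 54}, so |A + A| = 9. Thus K = 9/5. Here |A + A| = 2|A| − 1 = 9, the minimum possible — so K = 9/5 is minimal, which holds iff A is an arithmetic progression.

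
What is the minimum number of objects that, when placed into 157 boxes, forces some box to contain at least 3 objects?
n = (3 − 1)·157 + 1 = 315

By the generalised pigeonhole principle, to guarantee some box contains ≥ r objects we need more than (r − 1) · k objects total. Threshold: n = (r − 1) · k + 1. With r = 3 and k = 157: n = 2 · 157 + 1 = 314 + 1 = 315. For n = 314 = 2 · 157, we can put exactly 2 objects in every box, avoiding 3 in any single one — so 315 is tight.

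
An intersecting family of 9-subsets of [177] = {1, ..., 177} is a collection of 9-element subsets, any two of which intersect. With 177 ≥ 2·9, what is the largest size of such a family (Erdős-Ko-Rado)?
max |F| = C(176, 8) = 19430578360050

The Erdős-Ko-Rado theorem states: for n ≥ 2k, an intersecting family of k-subsets of an n-element set has size at most C(n − 1, k − 1), with equality for 'star' families {A ⊆ [n] : |A| = k, i ∈ A} (fix an element i). For n = 177, k = 9: C(176, 8) = 19430578360050.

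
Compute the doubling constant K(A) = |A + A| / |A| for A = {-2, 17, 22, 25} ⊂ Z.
K = |A + A| / |A| = 10/4 = 5/2

Enumerate A + A = {a + b : a, b ∈ A}. With |A| = 4, there are |A|^2 = 16 ordered sum pairs; collecting distinct values, A + A = {-4, 15, 20, 23, 34, 39, 42, 44, 47, 50}, so |A + A| = 10. Thus K = 10/4 = 5/2. For comparison, the minimum possible |A + A| over all 4-element sets is 2·4 − 1 = 7 (so min K = 7/4), attained only by arithmetic progressions.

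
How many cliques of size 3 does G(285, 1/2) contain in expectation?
E[# K_3] = C(285, 3) · (1/2)^C(3, 2) = 3817670 / 2^3 = 1908835/4 = 477208.75

For each 3-subset S of vertices (there are C(285, 3) = 3817670 such S), let X_S = 1 if S induces a K_3 (all C(3, 2) = 3 edges present). Then P(X_S = 1) = (1/2)^3 = 1/8. By linearity of expectation, E[# K_3] = C(285, 3) · (1/2)^3 = 3817670 / 8 = 1908835/4 = 477208.75.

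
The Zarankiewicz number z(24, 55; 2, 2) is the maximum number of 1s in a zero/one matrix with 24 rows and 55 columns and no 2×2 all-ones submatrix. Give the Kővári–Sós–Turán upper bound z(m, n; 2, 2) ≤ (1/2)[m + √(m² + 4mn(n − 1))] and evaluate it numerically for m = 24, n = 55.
z(24, 55; 2, 2) ≤ (1/2)[24 + √(24² + 4·24·55·54)] = (1/2)[24 + √285696] = 279.2527

Kővári–Sós–Turán: let r_1, ..., r_24 be the row sums and z = Σ r_i the total number of 1s. Each pair of columns can share at most one row with both entries 1 (else a 2×2 all-ones block appears), so Σ_i C(r_i, 2) ≤ C(55, 2) = 1485. By convexity Σ_i C(r_i, 2) ≥ 24·C(z/24, 2) = z(z − 24)/(2·24), giving z² − 24z − 24·55·54 ≤ 0 and hence z ≤ (1/2)[24 + √(576 + 4·71280)] = (1/2)[24 + √285696] ≈ (1/2)(24 + 534.5054) = 279.2527.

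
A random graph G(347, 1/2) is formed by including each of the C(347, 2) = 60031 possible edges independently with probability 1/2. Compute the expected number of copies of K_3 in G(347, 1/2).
E[# K_3] = C(347, 3) · (1/2)^C(3, 2) = 6903565 / 2^3 = 862945.625

For each 3-subset S of vertices (there are C(347, 3) = 6903565 such S), let X_S = 1 if S induces a K_3 (all C(3, 2) = 3 edges present). Then P(X_S = 1) = (1/2)^3 = 1/8. By linearity of expectation, E[# K_3] = C(347, 3) · (1/2)^3 = 6903565 / 8 = 862945.625.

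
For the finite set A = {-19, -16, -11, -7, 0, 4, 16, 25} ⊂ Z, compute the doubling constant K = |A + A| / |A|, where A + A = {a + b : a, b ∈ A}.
K = |A + A| / |A| = 32/8 = 4

Enumerate A + A = {a + b : a, b ∈ A}. With |A| = 8, there are |A|^2 = 64 ordered sum pairs; collecting distinct values, A + A = {-38, -35, -32, -30, -27, -26, -23, -22, -19, -18, -16, -15, -14, -12, -11, -7, -3, 0, 4, 5, 6, 8, 9, 14, 16, 18, 20, 25, 29, 32, 41, 50}, so |A + A| = 32. Thus K = 32/8 = 4. For comparison, the minimum possible |A + A| over all 8-element sets is 2·8 − 1 = 15 (so min K = 15/8), attained only by arithmetic progressions.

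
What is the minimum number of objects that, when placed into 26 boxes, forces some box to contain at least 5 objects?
n = (5 − 1)·26 + 1 = 105

By the generalised pigeonhole principle, to guarantee some box contains ≥ r objects we need more than (r − 1) · k objects total. Threshold: n = (r − 1) · k + 1. With r = 5 and k = 26: n = 4 · 26 + 1 = 104 + 1 = 105. For n = 104 = 4 · 26, we can put exactly 4 objects in every box, avoiding 5 in any single one — so 105 is tight.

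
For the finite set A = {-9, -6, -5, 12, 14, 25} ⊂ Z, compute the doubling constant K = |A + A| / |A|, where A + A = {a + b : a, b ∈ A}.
K = |A + A| / |A| = 21/6 = 7/2

Enumerate A + A = {a + b : a, b ∈ A}. With |A| = 6, there are |A|^2 = 36 ordered sum pairs; collecting distinct values, A + A = {-18, -15, -14, -12, -11, -10, 3, 5, 6, 7, 8, 9, 16, 19, 20, 24, 26, 28, 37, 39, 50}, so |A + A| = 21. Thus K = 21/6 = 7/2. For comparison, the minimum possible |A + A| over all 6-element sets is 2·6 − 1 = 11 (so min K = 11/6), attained only by arithmetic progressions.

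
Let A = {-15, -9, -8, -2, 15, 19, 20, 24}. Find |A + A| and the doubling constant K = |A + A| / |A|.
K = |A + A| / |A| = 33/8

Enumerate A + A = {a + b : a, b ∈ A}. With |A| = 8, there are |A|^2 = 64 ordered sum pairs; collecting distinct values, A + A = {-30, -24, -23, -18, -17, -16, -11, -10, -4, 0, 4, 5, 6, 7, 9, 10, 11, 12, 13, 15, 16, 17, 18, 22, 30, 34, 35, 38, 39, 40, 43, 44, 48}, so |A + A| = 33. Thus K = 33/8. For comparison, the minimum possible |A + A| over all 8-element sets is 2·8 − 1 = 15 (so min K = 15/8), attained only by arithmetic progressions.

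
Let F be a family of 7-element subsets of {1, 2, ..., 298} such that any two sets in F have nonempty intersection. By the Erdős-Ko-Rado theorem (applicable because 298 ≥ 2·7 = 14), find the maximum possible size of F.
max |F| = C(297, 6) = 906015196548

Erdős-Ko-Rado (1961): when n ≥ 2k, max |F| = C(n−1, k−1). The bound is attained by the star {A : i ∈ A} for any fixed i ∈ [n]. Here C(298−1, 7−1) = C(297, 6) = 906015196548.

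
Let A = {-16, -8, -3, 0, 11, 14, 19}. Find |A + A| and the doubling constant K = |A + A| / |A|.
K = |A + A| / |A| = 24/7

Enumerate A + A = {a + b : a, b ∈ A}. With |A| = 7, there are |A|^2 = 49 ordered sum pairs; collecting distinct values, A + A = {-32, -24, -19, -16, -11, -8, -6, -5, -3, -2, 0, 3, 6, 8, 11, 14, 16, 19, 22, 25, 28, 30, 33, 38}, so |A + A| = 24. Thus K = 24/7. For comparison, the minimum possible |A + A| over all 7-element sets is 2·7 − 1 = 13 (so min K = 13/7), attained only by arithmetic progressions.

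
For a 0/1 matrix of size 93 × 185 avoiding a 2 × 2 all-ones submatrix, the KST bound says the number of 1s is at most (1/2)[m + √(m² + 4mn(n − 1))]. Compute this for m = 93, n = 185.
z(93, 185; 2, 2) ≤ (1/2)[93 + √(93² + 4·93·185·184)] = (1/2)[93 + √12671529] = 1826.3546

Kővári–Sós–Turán: let r_1, ..., r_93 be the row sums and z = Σ r_i the total number of 1s. Each pair of columns can share at most one row with both entries 1 (else a 2×2 all-ones block appears), so Σ_i C(r_i, 2) ≤ C(185, 2) = 17020. By convexity Σ_i C(r_i, 2) ≥ 93·C(z/93, 2) = z(z − 93)/(2·93), giving z² − 93z − 93·185·184 ≤ 0 and hence z ≤ (1/2)[93 + √(8649 + 4·3165720)] = (1/2)[93 + √12671529] ≈ (1/2)(93 + 3559.7091) = 1826.3546.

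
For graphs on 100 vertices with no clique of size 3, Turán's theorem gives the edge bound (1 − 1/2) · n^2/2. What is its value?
Turán density bound = (1/2) · 100^2/2 = 2500

Turán's theorem: ex(n, K_{r+1}) is achieved by the complete r-partite Turán graph T(n, r) with parts as balanced as possible, and is at most (1 − 1/r) · n^2/2. For r = 2, n = 100: the density bound is (1/2) · 10000/2 = 2500. Since 2 ∣ 100, the Turán graph T(100, 2) has parts of equal size 50, and its edge count e(T(100, 2)) = 2500 attains the density bound exactly.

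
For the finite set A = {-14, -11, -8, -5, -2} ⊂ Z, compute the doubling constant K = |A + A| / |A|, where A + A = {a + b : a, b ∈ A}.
K = |A + A| / |A| = 9/5

Enumerate A + A = {a + b : a, b ∈ A}. With |A| = 5, there are |A|^2 = 25 ordered sum pairs; collecting distinct values, A + A = {-28, -25, -22, -19, -16, -13, -10, -7, -4}, so |A + A| = 9. Thus K = 9/5. Here |A + A| = 2|A| − 1 = 9, the minimum possible — so K = 9/5 is minimal, which holds iff A is an arithmetic progression.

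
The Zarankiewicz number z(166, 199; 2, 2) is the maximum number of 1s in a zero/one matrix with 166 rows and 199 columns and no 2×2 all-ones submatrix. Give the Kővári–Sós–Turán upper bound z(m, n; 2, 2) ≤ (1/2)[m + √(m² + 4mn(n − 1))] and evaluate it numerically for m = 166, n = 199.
z(166, 199; 2, 2) ≤ (1/2)[166 + √(166² + 4·166·199·198)] = (1/2)[166 + √26190484] = 2641.832

Kővári–Sós–Turán: let r_1, ..., r_166 be the row sums and z = Σ r_i the total number of 1s. Each pair of columns can share at most one row with both entries 1 (else a 2×2 all-ones block appears), so Σ_i C(r_i, 2) ≤ C(199, 2) = 19701. By convexity Σ_i C(r_i, 2) ≥ 166·C(z/166, 2) = z(z − 166)/(2·166), giving z² − 166z − 166·199·198 ≤ 0 and hence z ≤ (1/2)[166 + √(27556 + 4·6540732)] = (1/2)[166 + √26190484] ≈ (1/2)(166 + 5117.6639) = 2641.832.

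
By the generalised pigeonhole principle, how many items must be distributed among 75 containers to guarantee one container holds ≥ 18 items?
n = (18 − 1)·75 + 1 = 1276

By the generalised pigeonhole principle, to guarantee some box contains ≥ r objects we need more than (r − 1) · k objects total. Threshold: n = (r − 1) · k + 1. With r = 18 and k = 75: n = 17 · 75 + 1 = 1275 + 1 = 1276. For n = 1275 = 17 · 75, we can put exactly 17 objects in every box, avoiding 18 in any single one — so 1276 is tight.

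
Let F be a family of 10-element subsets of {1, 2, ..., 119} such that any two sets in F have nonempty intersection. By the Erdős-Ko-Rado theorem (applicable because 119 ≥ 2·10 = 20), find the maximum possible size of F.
max |F| = C(118, 9) = 8940826085620

The Erdős-Ko-Rado theorem states: for n ≥ 2k, an intersecting family of k-subsets of an n-element set has size at most C(n − 1, k − 1), with equality for 'star' families {A ⊆ [n] : |A| = k, i ∈ A} (fix an element i). For n = 119, k = 10: C(118, 9) = 8940826085620.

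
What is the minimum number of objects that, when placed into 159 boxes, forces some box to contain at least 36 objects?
n = (36 − 1)·159 + 1 = 5566

By the generalised pigeonhole principle, to guarantee some box contains ≥ r objects we need more than (r − 1) · k objects total. Threshold: n = (r − 1) · k + 1. With r = 36 and k = 159: n = 35 · 159 + 1 = 5565 + 1 = 5566. For n = 5565 = 35 · 159, we can put exactly 35 objects in every box, avoiding 36 in any single one — so 5566 is tight.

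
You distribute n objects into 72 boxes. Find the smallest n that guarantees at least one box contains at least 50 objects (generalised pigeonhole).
n = (50 − 1)·72 + 1 = 3529

By the generalised pigeonhole principle, to guarantee some box contains ≥ r objects we need more than (r − 1) · k objects total. Threshold: n = (r − 1) · k + 1. With r = 50 and k = 72: n = 49 · 72 + 1 = 3528 + 1 = 3529. For n = 3528 = 49 · 72, we can put exactly 49 objects in every box, avoiding 50 in any single one — so 3529 is tight.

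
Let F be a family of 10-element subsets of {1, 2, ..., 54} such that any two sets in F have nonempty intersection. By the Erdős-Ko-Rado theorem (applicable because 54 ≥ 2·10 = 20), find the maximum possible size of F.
max |F| = C(53, 9) = 4431613550

Erdős-Ko-Rado (1961): when n ≥ 2k, max |F| = C(n−1, k−1). The bound is attained by the star {A : i ∈ A} for any fixed i ∈ [n]. Here C(54−1, 10−1) = C(53, 9) = 4431613550.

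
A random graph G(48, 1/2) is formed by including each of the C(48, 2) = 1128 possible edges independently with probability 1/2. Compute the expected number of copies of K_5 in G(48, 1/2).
E[# K_5] = C(48, 5) · (1/2)^C(5, 2) = 1712304 / 2^10 = 107019/64 = 1672.171875

For each 5-subset S of vertices (there are C(48, 5) = 1712304 such S), let X_S = 1 if S induces a K_5 (all C(5, 2) = 10 edges present). Then P(X_S = 1) = (1/2)^10 = 1/1024. By linearity of expectation, E[# K_5] = C(48, 5) · (1/2)^10 = 1712304 / 1024 = 107019/64 = 1672.171875.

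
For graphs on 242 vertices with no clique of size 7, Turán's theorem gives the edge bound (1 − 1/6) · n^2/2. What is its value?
Turán density bound = (5/6) · 242^2/2 = 73205/3 ≈ 24401.6667

Turán's theorem: ex(n, K_{r+1}) is achieved by the complete r-partite Turán graph T(n, r) with parts as balanced as possible, and is at most (1 − 1/r) · n^2/2. For r = 6, n = 242: the density bound is (5/6) · 58564/2 = 73205/3 ≈ 24401.6667. The integer-valued extremum is e(T(242, 6)) = 24401, which is strictly less than the density bound 73205/3 since 6 ∤ 242 (the parts of T(242, 6) cannot all be equal).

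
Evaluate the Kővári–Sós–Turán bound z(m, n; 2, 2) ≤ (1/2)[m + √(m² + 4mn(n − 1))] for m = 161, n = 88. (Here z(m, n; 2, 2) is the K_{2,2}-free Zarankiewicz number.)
z(161, 88; 2, 2) ≤ (1/2)[161 + √(161² + 4·161·88·87)] = (1/2)[161 + √4956385] = 1193.647

Kővári–Sós–Turán: let r_1, ..., r_161 be the row sums and z = Σ r_i the total number of 1s. Each pair of columns can share at most one row with both entries 1 (else a 2×2 all-ones block appears), so Σ_i C(r_i, 2) ≤ C(88, 2) = 3828. By convexity Σ_i C(r_i, 2) ≥ 161·C(z/161, 2) = z(z − 161)/(2·161), giving z² − 161z − 161·88·87 ≤ 0 and hence z ≤ (1/2)[161 + √(25921 + 4·1232616)] = (1/2)[161 + √4956385] ≈ (1/2)(161 + 2226.294) = 1193.647.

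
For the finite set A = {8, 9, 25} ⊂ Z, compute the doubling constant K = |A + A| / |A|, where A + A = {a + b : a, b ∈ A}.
K = |A + A| / |A| = 6/3 = 2

Enumerate A + A = {a + b : a, b ∈ A}. With |A| = 3, there are |A|^2 = 9 ordered sum pairs; collecting distinct values, A + A = {16, 17, 18, 33, 34, 50}, so |A + A| = 6. Thus K = 6/3 = 2. For comparison, the minimum possible |A + A| over all 3-element sets is 2·3 − 1 = 5 (so min K = 5/3), attained only by arithmetic progressions.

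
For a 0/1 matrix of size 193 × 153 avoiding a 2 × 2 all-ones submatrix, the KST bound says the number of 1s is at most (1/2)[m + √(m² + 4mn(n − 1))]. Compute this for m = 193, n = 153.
z(193, 153; 2, 2) ≤ (1/2)[193 + √(193² + 4·193·153·152)] = (1/2)[193 + √17990881] = 2217.2829

Kővári–Sós–Turán: let r_1, ..., r_193 be the row sums and z = Σ r_i the total number of 1s. Each pair of columns can share at most one row with both entries 1 (else a 2×2 all-ones block appears), so Σ_i C(r_i, 2) ≤ C(153, 2) = 11628. By convexity Σ_i C(r_i, 2) ≥ 193·C(z/193, 2) = z(z − 193)/(2·193), giving z² − 193z − 193·153·152 ≤ 0 and hence z ≤ (1/2)[193 + √(37249 + 4·4488408)] = (1/2)[193 + √17990881] ≈ (1/2)(193 + 4241.5659) = 2217.2829.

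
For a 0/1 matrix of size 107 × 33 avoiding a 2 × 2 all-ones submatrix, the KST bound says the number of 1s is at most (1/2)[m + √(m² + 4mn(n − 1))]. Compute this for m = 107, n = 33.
z(107, 33; 2, 2) ≤ (1/2)[107 + √(107² + 4·107·33·32)] = (1/2)[107 + √463417] = 393.8737

Kővári–Sós–Turán: let r_1, ..., r_107 be the row sums and z = Σ r_i the total number of 1s. Each pair of columns can share at most one row with both entries 1 (else a 2×2 all-ones block appears), so Σ_i C(r_i, 2) ≤ C(33, 2) = 528. By convexity Σ_i C(r_i, 2) ≥ 107·C(z/107, 2) = z(z − 107)/(2·107), giving z² − 107z − 107·33·32 ≤ 0 and hence z ≤ (1/2)[107 + √(11449 + 4·112992)] = (1/2)[107 + √463417] ≈ (1/2)(107 + 680.7474) = 393.8737.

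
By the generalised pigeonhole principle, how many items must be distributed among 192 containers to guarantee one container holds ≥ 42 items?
n = (42 − 1)·192 + 1 = 7873

By the generalised pigeonhole principle, to guarantee some box contains ≥ r objects we need more than (r − 1) · k objects total. Threshold: n = (r − 1) · k + 1. With r = 42 and k = 192: n = 41 · 192 + 1 = 7872 + 1 = 7873. For n = 7872 = 41 · 192, we can put exactly 41 objects in every box, avoiding 42 in any single one — so 7873 is tight.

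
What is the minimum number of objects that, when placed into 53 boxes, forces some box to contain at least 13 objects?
n = (13 − 1)·53 + 1 = 637

By the generalised pigeonhole principle, to guarantee some box contains ≥ r objects we need more than (r − 1) · k objects total. Threshold: n = (r − 1) · k + 1. With r = 13 and k = 53: n = 12 · 53 + 1 = 636 + 1 = 637. For n = 636 = 12 · 53, we can put exactly 12 objects in every box, avoiding 13 in any single one — so 637 is tight.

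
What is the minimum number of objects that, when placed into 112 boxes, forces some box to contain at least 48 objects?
n = (48 − 1)·112 + 1 = 5265

By the generalised pigeonhole principle, to guarantee some box contains ≥ r objects we need more than (r − 1) · k objects total. Threshold: n = (r − 1) · k + 1. With r = 48 and k = 112: n = 47 · 112 + 1 = 5264 + 1 = 5265. For n = 5264 = 47 · 112, we can put exactly 47 objects in every box, avoiding 48 in any single one — so 5265 is tight.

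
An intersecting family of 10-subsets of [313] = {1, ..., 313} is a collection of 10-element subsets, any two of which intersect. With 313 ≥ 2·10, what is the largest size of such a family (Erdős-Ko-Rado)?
max |F| = C(312, 9) = 68715714220101520

The Erdős-Ko-Rado theorem states: for n ≥ 2k, an intersecting family of k-subsets of an n-element set has size at most C(n − 1, k − 1), with equality for 'star' families {A ⊆ [n] : |A| = k, i ∈ A} (fix an element i). For n = 313, k = 10: C(312, 9) = 68715714220101520.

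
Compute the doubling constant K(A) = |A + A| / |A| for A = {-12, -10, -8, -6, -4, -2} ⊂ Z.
K = |A + A| / |A| = 11/6

Enumerate A + A = {a + b : a, b ∈ A}. With |A| = 6, there are |A|^2 = 36 ordered sum pairs; collecting distinct values, A + A = {-24, -22, -20, -18, -16, -14, -12, -10, -8, -6, -4}, so |A + A| = 11. Thus K = 11/6. Here |A + A| = 2|A| − 1 = 11, the minimum possible — so K = 11/6 is minimal, which holds iff A is an arithmetic progression.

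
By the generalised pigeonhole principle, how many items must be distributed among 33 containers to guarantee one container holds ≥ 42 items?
n = (42 − 1)·33 + 1 = 1354

By the generalised pigeonhole principle, to guarantee some box contains ≥ r objects we need more than (r − 1) · k objects total. Threshold: n = (r − 1) · k + 1. With r = 42 and k = 33: n = 41 · 33 + 1 = 1353 + 1 = 1354. For n = 1353 = 41 · 33, we can put exactly 41 objects in every box, avoiding 42 in any single one — so 1354 is tight.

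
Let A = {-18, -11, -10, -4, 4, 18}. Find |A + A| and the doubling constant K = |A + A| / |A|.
K = |A + A| / |A| = 17/6

Enumerate A + A = {a + b : a, b ∈ A}. With |A| = 6, there are |A|^2 = 36 ordered sum pairs; collecting distinct values, A + A = {-36, -29, -28, -22, -21, -20, -15, -14, -8, -7, -6, 0, 7, 8, 14, 22, 36}, so |A + A| = 17. Thus K = 17/6. For comparison, the minimum possible |A + A| over all 6-element sets is 2·6 − 1 = 11 (so min K = 11/6), attained only by arithmetic progressions.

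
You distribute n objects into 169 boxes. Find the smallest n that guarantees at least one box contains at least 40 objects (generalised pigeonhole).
n = (40 − 1)·169 + 1 = 6592

By the generalised pigeonhole principle, to guarantee some box contains ≥ r objects we need more than (r − 1) · k objects total. Threshold: n = (r − 1) · k + 1. With r = 40 and k = 169: n = 39 · 169 + 1 = 6591 + 1 = 6592. For n = 6591 = 39 · 169, we can put exactly 39 objects in every box, avoiding 40 in any single one — so 6592 is tight.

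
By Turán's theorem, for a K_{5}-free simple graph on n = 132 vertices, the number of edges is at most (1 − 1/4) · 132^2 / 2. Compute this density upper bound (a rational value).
Turán density bound = (3/4) · 132^2/2 = 6534

Turán's theorem: ex(n, K_{r+1}) is achieved by the complete r-partite Turán graph T(n, r) with parts as balanced as possible, and is at most (1 − 1/r) · n^2/2. For r = 4, n = 132: the density bound is (3/4) · 17424/2 = 6534. Since 4 ∣ 132, the Turán graph T(132, 4) has parts of equal size 33, and its edge count e(T(132, 4)) = 6534 attains the density bound exactly.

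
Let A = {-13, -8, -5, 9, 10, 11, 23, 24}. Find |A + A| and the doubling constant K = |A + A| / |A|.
K = |A + A| / |A| = 31/8

Enumerate A + A = {a + b : a, b ∈ A}. With |A| = 8, there are |A|^2 = 64 ordered sum pairs; collecting distinct values, A + A = {-26, -21, -18, -16, -13, -10, -4, -3, -2, 1, 2, 3, 4, 5, 6, 10, 11, 15, 16, 18, 19, 20, 21, 22, 32, 33, 34, 35, 46, 47, 48}, so |A + A| = 31. Thus K = 31/8. For comparison, the minimum possible |A + A| over all 8-element sets is 2·8 − 1 = 15 (so min K = 15/8), attained only by arithmetic progressions.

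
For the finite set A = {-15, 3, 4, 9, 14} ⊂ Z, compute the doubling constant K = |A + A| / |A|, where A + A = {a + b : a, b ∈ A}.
K = |A + A| / |A| = 14/5

Enumerate A + A = {a + b : a, b ∈ A}. With |A| = 5, there are |A|^2 = 25 ordered sum pairs; collecting distinct values, A + A = {-30, -12, -11, -6, -1, 6, 7, 8, 12, 13, 17, 18, 23, 28}, so |A + A| = 14. Thus K = 14/5. For comparison, the minimum possible |A + A| over all 5-element sets is 2·5 − 1 = 9 (so min K = 9/5), attained only by arithmetic progressions.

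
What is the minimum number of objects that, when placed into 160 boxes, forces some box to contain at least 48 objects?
n = (48 − 1)·160 + 1 = 7521

By the generalised pigeonhole principle, to guarantee some box contains ≥ r objects we need more than (r − 1) · k objects total. Threshold: n = (r − 1) · k + 1. With r = 48 and k = 160: n = 47 · 160 + 1 = 7520 + 1 = 7521. For n = 7520 = 47 · 160, we can put exactly 47 objects in every box, avoiding 48 in any single one — so 7521 is tight.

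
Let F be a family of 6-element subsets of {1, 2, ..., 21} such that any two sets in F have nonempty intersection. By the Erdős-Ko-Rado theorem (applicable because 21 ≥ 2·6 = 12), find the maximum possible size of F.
max |F| = C(20, 5) = 15504

Erdős-Ko-Rado (1961): when n ≥ 2k, max |F| = C(n−1, k−1). The bound is attained by the star {A : i ∈ A} for any fixed i ∈ [n]. Here C(21−1, 6−1) = C(20, 5) = 15504.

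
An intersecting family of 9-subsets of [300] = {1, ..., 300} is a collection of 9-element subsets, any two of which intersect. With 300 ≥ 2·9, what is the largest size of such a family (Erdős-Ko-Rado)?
max |F| = C(299, 8) = 1441567250764641

The Erdős-Ko-Rado theorem states: for n ≥ 2k, an intersecting family of k-subsets of an n-element set has size at most C(n − 1, k − 1), with equality for 'star' families {A ⊆ [n] : |A| = k, i ∈ A} (fix an element i). For n = 300, k = 9: C(299, 8) = 1441567250764641.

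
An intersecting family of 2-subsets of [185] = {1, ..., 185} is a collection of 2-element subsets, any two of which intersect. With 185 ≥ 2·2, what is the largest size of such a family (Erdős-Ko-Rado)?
max |F| = C(184, 1) = 184

Erdős-Ko-Rado (1961): when n ≥ 2k, max |F| = C(n−1, k−1). The bound is attained by the star {A : i ∈ A} for any fixed i ∈ [n]. Here C(185−1, 2−1) = C(184, 1) = 184.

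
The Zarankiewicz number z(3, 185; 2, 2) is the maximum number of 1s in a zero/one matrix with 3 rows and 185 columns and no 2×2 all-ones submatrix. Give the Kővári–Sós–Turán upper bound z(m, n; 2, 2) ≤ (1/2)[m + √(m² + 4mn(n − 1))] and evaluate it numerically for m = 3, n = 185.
z(3, 185; 2, 2) ≤ (1/2)[3 + √(3² + 4·3·185·184)] = (1/2)[3 + √408489] = 321.0657

Kővári–Sós–Turán: let r_1, ..., r_3 be the row sums and z = Σ r_i the total number of 1s. Each pair of columns can share at most one row with both entries 1 (else a 2×2 all-ones block appears), so Σ_i C(r_i, 2) ≤ C(185, 2) = 17020. By convexity Σ_i C(r_i, 2) ≥ 3·C(z/3, 2) = z(z − 3)/(2·3), giving z² − 3z − 3·185·184 ≤ 0 and hence z ≤ (1/2)[3 + √(9 + 4·102120)] = (1/2)[3 + √408489] ≈ (1/2)(3 + 639.1314) = 321.0657.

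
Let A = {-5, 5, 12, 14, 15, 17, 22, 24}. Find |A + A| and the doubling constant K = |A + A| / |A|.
K = |A + A| / |A| = 27/8

Enumerate A + A = {a + b : a, b ∈ A}. With |A| = 8, there are |A|^2 = 64 ordered sum pairs; collecting distinct values, A + A = {-10, 0, 7, 9, 10, 12, 17, 19, 20, 22, 24, 26, 27, 28, 29, 30, 31, 32, 34, 36, 37, 38, 39, 41, 44, 46, 48}, so |A + A| = 27. Thus K = 27/8. For comparison, the minimum possible |A + A| over all 8-element sets is 2·8 − 1 = 15 (so min K = 15/8), attained only by arithmetic progressions.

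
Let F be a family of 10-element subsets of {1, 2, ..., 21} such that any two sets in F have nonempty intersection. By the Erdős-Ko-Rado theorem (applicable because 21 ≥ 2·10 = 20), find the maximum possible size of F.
max |F| = C(20, 9) = 167960

Erdős-Ko-Rado (1961): when n ≥ 2k, max |F| = C(n−1, k−1). The bound is attained by the star {A : i ∈ A} for any fixed i ∈ [n]. Here C(21−1, 10−1) = C(20, 9) = 167960.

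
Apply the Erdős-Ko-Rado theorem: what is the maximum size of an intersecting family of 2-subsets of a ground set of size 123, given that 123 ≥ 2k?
max |F| = C(122, 1) = 122

Erdős-Ko-Rado (1961): when n ≥ 2k, max |F| = C(n−1, k−1). The bound is attained by the star {A : i ∈ A} for any fixed i ∈ [n]. Here C(123−1, 2−1) = C(122, 1) = 122.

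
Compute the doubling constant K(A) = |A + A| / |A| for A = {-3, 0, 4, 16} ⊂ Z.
K = |A + A| / |A| = 10/4 = 5/2

Enumerate A + A = {a + b : a, b ∈ A}. With |A| = 4, there are |A|^2 = 16 ordered sum pairs; collecting distinct values, A + A = {-6, -3, 0, 1, 4, 8, 13, 16, 20, 32}, so |A + A| = 10. Thus K = 10/4 = 5/2. For comparison, the minimum possible |A + A| over all 4-element sets is 2·4 − 1 = 7 (so min K = 7/4), attained only by arithmetic progressions.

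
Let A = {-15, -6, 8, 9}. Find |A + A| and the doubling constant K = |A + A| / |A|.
K = |A + A| / |A| = 10/4 = 5/2

Enumerate A + A = {a + b : a, b ∈ A}. With |A| = 4, there are |A|^2 = 16 ordered sum pairs; collecting distinct values, A + A = {-30, -21, -12, -7, -6, 2, 3, 16, 17, 18}, so |A + A| = 10. Thus K = 10/4 = 5/2. For comparison, the minimum possible |A + A| over all 4-element sets is 2·4 − 1 = 7 (so min K = 7/4), attained only by arithmetic progressions.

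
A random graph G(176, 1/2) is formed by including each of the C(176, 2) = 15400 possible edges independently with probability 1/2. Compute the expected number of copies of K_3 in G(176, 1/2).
E[# K_3] = C(176, 3) · (1/2)^C(3, 2) = 893200 / 2^3 = 111650

For each 3-subset S of vertices (there are C(176, 3) = 893200 such S), let X_S = 1 if S induces a K_3 (all C(3, 2) = 3 edges present). Then P(X_S = 1) = (1/2)^3 = 1/8. By linearity of expectation, E[# K_3] = C(176, 3) · (1/2)^3 = 893200 / 8 = 111650.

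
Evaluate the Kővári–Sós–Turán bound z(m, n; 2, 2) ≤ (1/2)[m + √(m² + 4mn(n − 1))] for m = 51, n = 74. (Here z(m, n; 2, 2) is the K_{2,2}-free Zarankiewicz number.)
z(51, 74; 2, 2) ≤ (1/2)[51 + √(51² + 4·51·74·73)] = (1/2)[51 + √1104609] = 551.0019

Kővári–Sós–Turán: let r_1, ..., r_51 be the row sums and z = Σ r_i the total number of 1s. Each pair of columns can share at most one row with both entries 1 (else a 2×2 all-ones block appears), so Σ_i C(r_i, 2) ≤ C(74, 2) = 2701. By convexity Σ_i C(r_i, 2) ≥ 51·C(z/51, 2) = z(z − 51)/(2·51), giving z² − 51z − 51·74·73 ≤ 0 and hence z ≤ (1/2)[51 + √(2601 + 4·275502)] = (1/2)[51 + √1104609] ≈ (1/2)(51 + 1051.0038) = 551.0019.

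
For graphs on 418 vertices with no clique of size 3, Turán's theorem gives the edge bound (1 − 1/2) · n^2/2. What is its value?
Turán density bound = (1/2) · 418^2/2 = 43681

Turán's theorem: ex(n, K_{r+1}) is achieved by the complete r-partite Turán graph T(n, r) with parts as balanced as possible, and is at most (1 − 1/r) · n^2/2. For r = 2, n = 418: the density bound is (1/2) · 174724/2 = 43681. Since 2 ∣ 418, the Turán graph T(418, 2) has parts of equal size 209, and its edge count e(T(418, 2)) = 43681 attains the density bound exactly.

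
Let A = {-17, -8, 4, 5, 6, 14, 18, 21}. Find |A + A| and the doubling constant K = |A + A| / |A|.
K = |A + A| / |A| = 33/8

Enumerate A + A = {a + b : a, b ∈ A}. With |A| = 8, there are |A|^2 = 64 ordered sum pairs; collecting distinct values, A + A = {-34, -25, -16, -13, -12, -11, -4, -3, -2, 1, 4, 6, 8, 9, 10, 11, 12, 13, 18, 19, 20, 22, 23, 24, 25, 26, 27, 28, 32, 35, 36, 39, 42}, so |A + A| = 33. Thus K = 33/8. For comparison, the minimum possible |A + A| over all 8-element sets is 2·8 − 1 = 15 (so min K = 15/8), attained only by arithmetic progressions.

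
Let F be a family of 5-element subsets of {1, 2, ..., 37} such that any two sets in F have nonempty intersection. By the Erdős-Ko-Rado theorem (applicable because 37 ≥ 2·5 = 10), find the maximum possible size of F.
max |F| = C(36, 4) = 58905

The Erdős-Ko-Rado theorem states: for n ≥ 2k, an intersecting family of k-subsets of an n-element set has size at most C(n − 1, k − 1), with equality for 'star' families {A ⊆ [n] : |A| = k, i ∈ A} (fix an element i). For n = 37, k = 5: C(36, 4) = 58905.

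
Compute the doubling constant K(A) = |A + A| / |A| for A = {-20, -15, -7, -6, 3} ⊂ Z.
K = |A + A| / |A| = 14/5

Enumerate A + A = {a + b : a, b ∈ A}. With |A| = 5, there are |A|^2 = 25 ordered sum pairs; collecting distinct values, A + A = {-40, -35, -30, -27, -26, -22, -21, -17, -14, -13, -12, -4, -3, 6}, so |A + A| = 14. Thus K = 14/5. For comparison, the minimum possible |A + A| over all 5-element sets is 2·5 − 1 = 9 (so min K = 9/5), attained only by arithmetic progressions.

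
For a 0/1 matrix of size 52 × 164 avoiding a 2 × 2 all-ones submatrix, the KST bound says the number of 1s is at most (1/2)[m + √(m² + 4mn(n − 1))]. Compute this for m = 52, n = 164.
z(52, 164; 2, 2) ≤ (1/2)[52 + √(52² + 4·52·164·163)] = (1/2)[52 + √5562960] = 1205.2964

Kővári–Sós–Turán: let r_1, ..., r_52 be the row sums and z = Σ r_i the total number of 1s. Each pair of columns can share at most one row with both entries 1 (else a 2×2 all-ones block appears), so Σ_i C(r_i, 2) ≤ C(164, 2) = 13366. By convexity Σ_i C(r_i, 2) ≥ 52·C(z/52, 2) = z(z − 52)/(2·52), giving z² − 52z − 52·164·163 ≤ 0 and hence z ≤ (1/2)[52 + √(2704 + 4·1390064)] = (1/2)[52 + √5562960] ≈ (1/2)(52 + 2358.5928) = 1205.2964.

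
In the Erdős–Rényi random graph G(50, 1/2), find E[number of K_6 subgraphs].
E[# K_6] = C(50, 6) · (1/2)^C(6, 2) = 15890700 / 2^15 = 3972675/8192 ≈ 484.945679

For each 6-subset S of vertices (there are C(50, 6) = 15890700 such S), let X_S = 1 if S induces a K_6 (all C(6, 2) = 15 edges present). Then P(X_S = 1) = (1/2)^15 = 1/32768. By linearity of expectation, E[# K_6] = C(50, 6) · (1/2)^15 = 15890700 / 32768 = 3972675/8192 ≈ 484.945679.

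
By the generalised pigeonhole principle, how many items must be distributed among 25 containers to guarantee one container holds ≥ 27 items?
n = (27 − 1)·25 + 1 = 651

By the generalised pigeonhole principle, to guarantee some box contains ≥ r objects we need more than (r − 1) · k objects total. Threshold: n = (r − 1) · k + 1. With r = 27 and k = 25: n = 26 · 25 + 1 = 650 + 1 = 651. For n = 650 = 26 · 25, we can put exactly 26 objects in every box, avoiding 27 in any single one — so 651 is tight.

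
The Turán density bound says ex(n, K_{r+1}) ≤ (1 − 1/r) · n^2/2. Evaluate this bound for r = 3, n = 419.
Turán density bound = (2/3) · 419^2/2 = 175561/3 ≈ 58520.3333

Turán's theorem: ex(n, K_{r+1}) is achieved by the complete r-partite Turán graph T(n, r) with parts as balanced as possible, and is at most (1 − 1/r) · n^2/2. For r = 3, n = 419: the density bound is (2/3) · 175561/2 = 175561/3 ≈ 58520.3333. The integer-valued extremum is e(T(419, 3)) = 58520, which is strictly less than the density bound 175561/3 since 3 ∤ 419 (the parts of T(419, 3) cannot all be equal).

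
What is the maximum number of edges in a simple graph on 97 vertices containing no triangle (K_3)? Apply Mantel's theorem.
ex(97, K_3) = ⌊97^2/4⌋ = 2352

Mantel (1907): a triangle-free graph on n vertices has at most ⌊n^2/4⌋ edges, with equality for the complete bipartite graph K_{⌊n/2⌋, ⌈n/2⌉}. For n = 97: ⌊97^2/4⌋ = ⌊9409/4⌋ = 2352. The extremal graph is K_{48, 49}, which has 48·49 = 2352 edges.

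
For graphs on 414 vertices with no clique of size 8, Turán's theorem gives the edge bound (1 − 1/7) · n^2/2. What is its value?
Turán density bound = (6/7) · 414^2/2 = 514188/7 ≈ 73455.4286

Turán's theorem: ex(n, K_{r+1}) is achieved by the complete r-partite Turán graph T(n, r) with parts as balanced as possible, and is at most (1 − 1/r) · n^2/2. For r = 7, n = 414: the density bound is (6/7) · 171396/2 = 514188/7 ≈ 73455.4286. The integer-valued extremum is e(T(414, 7)) = 73455, which is strictly less than the density bound 514188/7 since 7 ∤ 414 (the parts of T(414, 7) cannot all be equal).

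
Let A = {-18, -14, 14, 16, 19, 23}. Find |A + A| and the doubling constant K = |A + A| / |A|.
K = |A + A| / |A| = 20/6 = 10/3

Enumerate A + A = {a + b : a, b ∈ A}. With |A| = 6, there are |A|^2 = 36 ordered sum pairs; collecting distinct values, A + A = {-36, -32, -28, -4, -2, 0, 1, 2, 5, 9, 28, 30, 32, 33, 35, 37, 38, 39, 42, 46}, so |A + A| = 20. Thus K = 20/6 = 10/3. For comparison, the minimum possible |A + A| over all 6-element sets is 2·6 − 1 = 11 (so min K = 11/6), attained only by arithmetic progressions.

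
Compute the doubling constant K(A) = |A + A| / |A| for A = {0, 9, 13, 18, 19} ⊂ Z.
K = |A + A| / |A| = 14/5

Enumerate A + A = {a + b : a, b ∈ A}. With |A| = 5, there are |A|^2 = 25 ordered sum pairs; collecting distinct values, A + A = {0, 9, 13, 18, 19, 22, 26, 27, 28, 31, 32, 36, 37, 38}, so |A + A| = 14. Thus K = 14/5. For comparison, the minimum possible |A + A| over all 5-element sets is 2·5 − 1 = 9 (so min K = 9/5), attained only by arithmetic progressions.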